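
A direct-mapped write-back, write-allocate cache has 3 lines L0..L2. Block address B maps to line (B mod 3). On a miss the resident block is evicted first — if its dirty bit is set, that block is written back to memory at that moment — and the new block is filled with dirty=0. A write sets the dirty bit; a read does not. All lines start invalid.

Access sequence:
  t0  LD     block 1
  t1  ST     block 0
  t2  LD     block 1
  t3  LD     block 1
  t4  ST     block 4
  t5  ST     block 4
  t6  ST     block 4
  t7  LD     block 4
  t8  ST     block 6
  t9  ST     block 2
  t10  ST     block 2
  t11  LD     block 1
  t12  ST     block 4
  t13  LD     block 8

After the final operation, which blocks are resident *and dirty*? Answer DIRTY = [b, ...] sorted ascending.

0: R B1 -> L1 miss  d=-]
1: W B0 -> L0 miss  d=D]
2: R B1 -> L1 hit  d=-]
3: R B1 -> L1 hit  d=-]
4: W B4 -> L1 miss  d=D]
5: W B4 -> L1 hit  d=D]
6: W B4 -> L1 hit  d=D]
7: R B4 -> L1 hit  d=D]
8: W B6 -> L0 miss wb->B0  d=D]
9: W B2 -> L2 miss  d=D]
10: W B2 -> L2 hit  d=D]
11: R B1 -> L1 miss wb->B4  d=-]
12: W B4 -> L1 miss  d=D]
13: R B8 -> L2 miss wb->B2  d=-]

DIRTY = [4, 6]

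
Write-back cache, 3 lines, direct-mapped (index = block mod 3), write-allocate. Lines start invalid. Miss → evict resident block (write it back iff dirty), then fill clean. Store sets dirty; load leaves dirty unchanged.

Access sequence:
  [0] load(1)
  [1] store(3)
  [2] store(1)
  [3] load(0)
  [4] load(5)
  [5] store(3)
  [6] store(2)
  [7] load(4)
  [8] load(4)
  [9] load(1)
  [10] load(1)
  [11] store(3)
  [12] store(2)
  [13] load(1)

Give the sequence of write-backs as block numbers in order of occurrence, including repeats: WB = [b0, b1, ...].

WB = [3, 1]

0: R B1 → L1 miss [-]
1: W B3 → L0 miss [D]
2: W B1 → L1 hit [D]
3: R B0 → L0 miss wb→B3 [-]
4: R B5 → L2 miss [-]
5: W B3 → L0 miss [D]
6: W B2 → L2 miss [D]
7: R B4 → L1 miss wb→B1 [-]
8: R B4 → L1 hit [-]
9: R B1 → L1 miss [-]
10: R B1 → L1 hit [-]
11: W B3 → L0 hit [D]
12: W B2 → L2 hit [D]
13: R B1 → L1 hit [-]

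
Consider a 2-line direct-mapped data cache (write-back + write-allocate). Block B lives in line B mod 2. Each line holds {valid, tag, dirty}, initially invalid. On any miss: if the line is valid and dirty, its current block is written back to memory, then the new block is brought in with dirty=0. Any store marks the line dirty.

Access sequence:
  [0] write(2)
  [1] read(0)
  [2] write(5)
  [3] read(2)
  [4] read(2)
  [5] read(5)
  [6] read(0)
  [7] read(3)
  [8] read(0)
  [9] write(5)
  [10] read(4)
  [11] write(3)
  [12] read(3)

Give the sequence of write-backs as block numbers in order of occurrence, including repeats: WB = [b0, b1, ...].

WB = [2, 5, 5]

0: W B2 -> L0 miss  d=D]
1: R B0 -> L0 miss wb->B2  d=-]
2: W B5 -> L1 miss  d=D]
3: R B2 -> L0 miss  d=-]
4: R B2 -> L0 hit  d=-]
5: R B5 -> L1 hit  d=D]
6: R B0 -> L0 miss  d=-]
7: R B3 -> L1 miss wb->B5  d=-]
8: R B0 -> L0 hit  d=-]
9: W B5 -> L1 miss  d=D]
10: R B4 -> L0 miss  d=-]
11: W B3 -> L1 miss wb->B5  d=D]
12: R B3 -> L1 hit  d=D]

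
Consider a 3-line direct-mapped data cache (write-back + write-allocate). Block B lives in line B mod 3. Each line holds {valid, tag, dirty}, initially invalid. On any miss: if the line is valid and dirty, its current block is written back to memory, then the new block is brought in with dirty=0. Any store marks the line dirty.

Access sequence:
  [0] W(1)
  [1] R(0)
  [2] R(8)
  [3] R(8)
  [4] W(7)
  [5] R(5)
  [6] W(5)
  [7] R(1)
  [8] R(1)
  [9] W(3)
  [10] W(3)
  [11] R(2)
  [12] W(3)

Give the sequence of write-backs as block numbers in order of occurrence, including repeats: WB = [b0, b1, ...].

WB = [1, 7, 5]

0: W B1 → L1 miss [D]
1: R B0 → L0 miss [-]
2: R B8 → L2 miss [-]
3: R B8 → L2 hit [-]
4: W B7 → L1 miss wb→B1 [D]
5: R B5 → L2 miss [-]
6: W B5 → L2 hit [D]
7: R B1 → L1 miss wb→B7 [-]
8: R B1 → L1 hit [-]
9: W B3 → L0 miss [D]
10: W B3 → L0 hit [D]
11: R B2 → L2 miss wb→B5 [-]
12: W B3 → L0 hit [D]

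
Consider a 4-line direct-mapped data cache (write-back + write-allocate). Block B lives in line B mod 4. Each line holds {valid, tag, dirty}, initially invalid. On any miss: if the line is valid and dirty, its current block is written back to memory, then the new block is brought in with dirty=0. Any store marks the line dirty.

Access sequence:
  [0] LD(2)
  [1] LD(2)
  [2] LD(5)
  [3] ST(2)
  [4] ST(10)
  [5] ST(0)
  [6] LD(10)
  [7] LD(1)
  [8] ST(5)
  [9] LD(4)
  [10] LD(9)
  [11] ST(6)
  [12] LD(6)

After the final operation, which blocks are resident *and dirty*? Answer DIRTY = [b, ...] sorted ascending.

0: R B2 -> L2 miss  d=-]
1: R B2 -> L2 hit  d=-]
2: R B5 -> L1 miss  d=-]
3: W B2 -> L2 hit  d=D]
4: W B10 -> L2 miss wb->B2  d=D]
5: W B0 -> L0 miss  d=D]
6: R B10 -> L2 hit  d=D]
7: R B1 -> L1 miss  d=-]
8: W B5 -> L1 miss  d=D]
9: R B4 -> L0 miss wb->B0  d=-]
10: R B9 -> L1 miss wb->B5  d=-]
11: W B6 -> L2 miss wb->B10  d=D]
12: R B6 -> L2 hit  d=D]

DIRTY = [6]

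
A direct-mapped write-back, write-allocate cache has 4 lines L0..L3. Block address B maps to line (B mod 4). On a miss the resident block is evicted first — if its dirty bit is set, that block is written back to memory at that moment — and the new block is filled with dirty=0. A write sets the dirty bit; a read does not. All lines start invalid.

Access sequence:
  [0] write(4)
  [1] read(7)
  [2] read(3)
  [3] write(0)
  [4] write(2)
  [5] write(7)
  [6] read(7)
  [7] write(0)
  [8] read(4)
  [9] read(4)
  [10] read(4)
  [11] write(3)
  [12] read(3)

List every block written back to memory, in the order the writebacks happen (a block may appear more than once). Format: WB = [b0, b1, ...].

WB = [4, 0, 7]

0: W B4 -> L0 miss  d=D]
1: R B7 -> L3 miss  d=-]
2: R B3 -> L3 miss  d=-]
3: W B0 -> L0 miss wb->B4  d=D]
4: W B2 -> L2 miss  d=D]
5: W B7 -> L3 miss  d=D]
6: R B7 -> L3 hit  d=D]
7: W B0 -> L0 hit  d=D]
8: R B4 -> L0 miss wb->B0  d=-]
9: R B4 -> L0 hit  d=-]
10: R B4 -> L0 hit  d=-]
11: W B3 -> L3 miss wb->B7  d=D]
12: R B3 -> L3 hit  d=D]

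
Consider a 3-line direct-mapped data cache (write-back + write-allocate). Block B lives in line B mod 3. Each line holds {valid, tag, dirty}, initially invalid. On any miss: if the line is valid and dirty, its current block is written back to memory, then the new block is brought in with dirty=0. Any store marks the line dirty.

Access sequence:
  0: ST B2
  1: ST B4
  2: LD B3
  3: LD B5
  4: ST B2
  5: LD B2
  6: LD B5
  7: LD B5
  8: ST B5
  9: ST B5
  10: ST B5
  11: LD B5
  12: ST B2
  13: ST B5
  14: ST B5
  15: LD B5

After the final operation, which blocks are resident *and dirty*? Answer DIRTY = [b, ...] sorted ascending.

0: W B2 -> L2 miss  d=D]
1: W B4 -> L1 miss  d=D]
2: R B3 -> L0 miss  d=-]
3: R B5 -> L2 miss wb->B2  d=-]
4: W B2 -> L2 miss  d=D]
5: R B2 -> L2 hit  d=D]
6: R B5 -> L2 miss wb->B2  d=-]
7: R B5 -> L2 hit  d=-]
8: W B5 -> L2 hit  d=D]
9: W B5 -> L2 hit  d=D]
10: W B5 -> L2 hit  d=D]
11: R B5 -> L2 hit  d=D]
12: W B2 -> L2 miss wb->B5  d=D]
13: W B5 -> L2 miss wb->B2  d=D]
14: W B5 -> L2 hit  d=D]
15: R B5 -> L2 hit  d=D]

DIRTY = [4, 5]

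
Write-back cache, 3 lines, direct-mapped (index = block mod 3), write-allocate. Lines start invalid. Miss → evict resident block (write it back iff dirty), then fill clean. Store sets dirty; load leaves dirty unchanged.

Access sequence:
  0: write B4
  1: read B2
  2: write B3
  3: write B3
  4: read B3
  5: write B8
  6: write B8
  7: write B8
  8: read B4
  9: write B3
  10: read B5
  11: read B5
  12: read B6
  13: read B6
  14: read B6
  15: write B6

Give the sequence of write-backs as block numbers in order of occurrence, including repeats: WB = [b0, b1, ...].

0: W B4 -> L1 miss  d=D]
1: R B2 -> L2 miss  d=-]
2: W B3 -> L0 miss  d=D]
3: W B3 -> L0 hit  d=D]
4: R B3 -> L0 hit  d=D]
5: W B8 -> L2 miss  d=D]
6: W B8 -> L2 hit  d=D]
7: W B8 -> L2 hit  d=D]
8: R B4 -> L1 hit  d=D]
9: W B3 -> L0 hit  d=D]
10: R B5 -> L2 miss wb->B8  d=-]
11: R B5 -> L2 hit  d=-]
12: R B6 -> L0 miss wb->B3  d=-]
13: R B6 -> L0 hit  d=-]
14: R B6 -> L0 hit  d=-]
15: W B6 -> L0 hit  d=D]

WB = [8, 3]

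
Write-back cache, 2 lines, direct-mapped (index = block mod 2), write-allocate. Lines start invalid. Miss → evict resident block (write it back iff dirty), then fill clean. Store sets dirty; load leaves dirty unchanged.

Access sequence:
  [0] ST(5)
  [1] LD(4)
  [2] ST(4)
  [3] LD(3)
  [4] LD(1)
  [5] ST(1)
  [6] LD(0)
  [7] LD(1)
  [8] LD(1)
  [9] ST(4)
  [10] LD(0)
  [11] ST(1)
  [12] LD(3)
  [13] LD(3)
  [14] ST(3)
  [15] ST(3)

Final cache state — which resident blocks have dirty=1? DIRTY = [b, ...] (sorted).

DIRTY = [3]

0: W B5 -> L1 miss  d=D]
1: R B4 -> L0 miss  d=-]
2: W B4 -> L0 hit  d=D]
3: R B3 -> L1 miss wb->B5  d=-]
4: R B1 -> L1 miss  d=-]
5: W B1 -> L1 hit  d=D]
6: R B0 -> L0 miss wb->B4  d=-]
7: R B1 -> L1 hit  d=D]
8: R B1 -> L1 hit  d=D]
9: W B4 -> L0 miss  d=D]
10: R B0 -> L0 miss wb->B4  d=-]
11: W B1 -> L1 hit  d=D]
12: R B3 -> L1 miss wb->B1  d=-]
13: R B3 -> L1 hit  d=-]
14: W B3 -> L1 hit  d=D]
15: W B3 -> L1 hit  d=D]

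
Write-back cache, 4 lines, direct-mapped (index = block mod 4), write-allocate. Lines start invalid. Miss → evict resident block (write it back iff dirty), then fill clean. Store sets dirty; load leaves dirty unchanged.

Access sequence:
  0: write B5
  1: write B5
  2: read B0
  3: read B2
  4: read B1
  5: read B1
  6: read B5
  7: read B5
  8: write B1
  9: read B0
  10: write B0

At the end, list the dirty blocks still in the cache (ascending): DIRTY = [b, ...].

DIRTY = [0, 1]

0: W B5 -> L1 miss  d=D]
1: W B5 -> L1 hit  d=D]
2: R B0 -> L0 miss  d=-]
3: R B2 -> L2 miss  d=-]
4: R B1 -> L1 miss wb->B5  d=-]
5: R B1 -> L1 hit  d=-]
6: R B5 -> L1 miss  d=-]
7: R B5 -> L1 hit  d=-]
8: W B1 -> L1 miss  d=D]
9: R B0 -> L0 hit  d=-]
10: W B0 -> L0 hit  d=D]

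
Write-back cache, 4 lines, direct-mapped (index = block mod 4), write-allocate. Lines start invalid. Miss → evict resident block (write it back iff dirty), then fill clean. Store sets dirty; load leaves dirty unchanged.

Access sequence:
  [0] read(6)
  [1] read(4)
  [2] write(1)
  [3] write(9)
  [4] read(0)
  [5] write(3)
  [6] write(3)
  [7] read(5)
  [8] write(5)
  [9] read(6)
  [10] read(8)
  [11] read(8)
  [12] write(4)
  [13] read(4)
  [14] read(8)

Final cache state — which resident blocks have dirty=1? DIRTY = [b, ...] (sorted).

DIRTY = [3, 5]

0: R B6 -> L2 miss  d=-]
1: R B4 -> L0 miss  d=-]
2: W B1 -> L1 miss  d=D]
3: W B9 -> L1 miss wb->B1  d=D]
4: R B0 -> L0 miss  d=-]
5: W B3 -> L3 miss  d=D]
6: W B3 -> L3 hit  d=D]
7: R B5 -> L1 miss wb->B9  d=-]
8: W B5 -> L1 hit  d=D]
9: R B6 -> L2 hit  d=-]
10: R B8 -> L0 miss  d=-]
11: R B8 -> L0 hit  d=-]
12: W B4 -> L0 miss  d=D]
13: R B4 -> L0 hit  d=D]
14: R B8 -> L0 miss wb->B4  d=-]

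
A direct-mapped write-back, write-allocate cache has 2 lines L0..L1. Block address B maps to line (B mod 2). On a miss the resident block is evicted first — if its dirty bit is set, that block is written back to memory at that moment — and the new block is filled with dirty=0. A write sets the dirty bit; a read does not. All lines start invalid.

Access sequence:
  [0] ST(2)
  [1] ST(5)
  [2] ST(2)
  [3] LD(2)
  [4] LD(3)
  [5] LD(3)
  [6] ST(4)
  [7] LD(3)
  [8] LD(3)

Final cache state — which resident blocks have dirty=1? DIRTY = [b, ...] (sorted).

  0 | W B2 → L0 miss [D]
  1 | W B5 → L1 miss [D]
  2 | W B2 → L0 hit [D]
  3 | R B2 → L0 hit [D]
  4 | R B3 → L1 miss wb→B5 [-]
  5 | R B3 → L1 hit [-]
  6 | W B4 → L0 miss wb→B2 [D]
  7 | R B3 → L1 hit [-]
  8 | R B3 → L1 hit [-]

DIRTY = [4]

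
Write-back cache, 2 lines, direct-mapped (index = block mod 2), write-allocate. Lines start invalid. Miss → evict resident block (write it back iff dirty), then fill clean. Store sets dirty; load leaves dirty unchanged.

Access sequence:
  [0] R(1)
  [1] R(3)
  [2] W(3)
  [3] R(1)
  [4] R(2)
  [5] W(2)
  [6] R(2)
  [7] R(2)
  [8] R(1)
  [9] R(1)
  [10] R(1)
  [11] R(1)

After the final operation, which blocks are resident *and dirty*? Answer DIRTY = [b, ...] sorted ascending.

0: R B1 → L1 miss [-]
1: R B3 → L1 miss [-]
2: W B3 → L1 hit [D]
3: R B1 → L1 miss wb→B3 [-]
4: R B2 → L0 miss [-]
5: W B2 → L0 hit [D]
6: R B2 → L0 hit [D]
7: R B2 → L0 hit [D]
8: R B1 → L1 hit [-]
9: R B1 → L1 hit [-]
10: R B1 → L1 hit [-]
11: R B1 → L1 hit [-]

DIRTY = [2]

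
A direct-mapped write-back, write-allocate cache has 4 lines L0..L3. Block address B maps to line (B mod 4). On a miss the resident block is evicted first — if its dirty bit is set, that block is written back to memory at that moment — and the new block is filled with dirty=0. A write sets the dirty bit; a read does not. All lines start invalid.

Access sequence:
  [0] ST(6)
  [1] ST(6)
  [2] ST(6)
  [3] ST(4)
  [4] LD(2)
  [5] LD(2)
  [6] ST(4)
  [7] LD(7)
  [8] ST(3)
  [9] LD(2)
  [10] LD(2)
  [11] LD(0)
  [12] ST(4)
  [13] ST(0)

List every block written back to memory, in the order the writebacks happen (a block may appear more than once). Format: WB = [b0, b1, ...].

WB = [6, 4, 4]

0: W B6 → L2 miss [D]
1: W B6 → L2 hit [D]
2: W B6 → L2 hit [D]
3: W B4 → L0 miss [D]
4: R B2 → L2 miss wb→B6 [-]
5: R B2 → L2 hit [-]
6: W B4 → L0 hit [D]
7: R B7 → L3 miss [-]
8: W B3 → L3 miss [D]
9: R B2 → L2 hit [-]
10: R B2 → L2 hit [-]
11: R B0 → L0 miss wb→B4 [-]
12: W B4 → L0 miss [D]
13: W B0 → L0 miss wb→B4 [D]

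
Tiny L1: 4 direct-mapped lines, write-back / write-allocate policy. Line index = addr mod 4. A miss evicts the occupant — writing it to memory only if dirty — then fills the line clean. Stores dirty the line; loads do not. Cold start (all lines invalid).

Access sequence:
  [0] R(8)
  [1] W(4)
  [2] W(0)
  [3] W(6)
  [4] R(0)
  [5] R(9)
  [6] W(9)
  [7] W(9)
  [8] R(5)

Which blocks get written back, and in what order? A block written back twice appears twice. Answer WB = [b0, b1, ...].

  0 | R B8 → L0 miss [-]
  1 | W B4 → L0 miss [D]
  2 | W B0 → L0 miss wb→B4 [D]
  3 | W B6 → L2 miss [D]
  4 | R B0 → L0 hit [D]
  5 | R B9 → L1 miss [-]
  6 | W B9 → L1 hit [D]
  7 | W B9 → L1 hit [D]
  8 | R B5 → L1 miss wb→B9 [-]

WB = [4, 9]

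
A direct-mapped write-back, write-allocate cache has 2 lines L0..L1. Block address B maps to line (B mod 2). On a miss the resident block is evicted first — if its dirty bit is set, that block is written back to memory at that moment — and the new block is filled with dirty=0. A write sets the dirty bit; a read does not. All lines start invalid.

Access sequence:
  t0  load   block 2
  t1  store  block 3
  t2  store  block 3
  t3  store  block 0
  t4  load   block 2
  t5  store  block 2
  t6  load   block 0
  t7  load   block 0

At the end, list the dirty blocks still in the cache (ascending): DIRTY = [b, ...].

0: R B2 -> L0 miss  d=-]
1: W B3 -> L1 miss  d=D]
2: W B3 -> L1 hit  d=D]
3: W B0 -> L0 miss  d=D]
4: R B2 -> L0 miss wb->B0  d=-]
5: W B2 -> L0 hit  d=D]
6: R B0 -> L0 miss wb->B2  d=-]
7: R B0 -> L0 hit  d=-]

DIRTY = [3]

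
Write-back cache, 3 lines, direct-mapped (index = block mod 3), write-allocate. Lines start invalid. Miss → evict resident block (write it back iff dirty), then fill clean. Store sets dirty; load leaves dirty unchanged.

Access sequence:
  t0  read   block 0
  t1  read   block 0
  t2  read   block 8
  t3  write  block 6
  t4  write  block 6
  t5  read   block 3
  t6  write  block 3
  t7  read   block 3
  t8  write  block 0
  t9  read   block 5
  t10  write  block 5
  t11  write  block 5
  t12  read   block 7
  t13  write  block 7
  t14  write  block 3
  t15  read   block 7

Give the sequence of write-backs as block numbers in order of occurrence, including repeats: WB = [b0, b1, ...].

0: R B0 → L0 miss [-]
1: R B0 → L0 hit [-]
2: R B8 → L2 miss [-]
3: W B6 → L0 miss [D]
4: W B6 → L0 hit [D]
5: R B3 → L0 miss wb→B6 [-]
6: W B3 → L0 hit [D]
7: R B3 → L0 hit [D]
8: W B0 → L0 miss wb→B3 [D]
9: R B5 → L2 miss [-]
10: W B5 → L2 hit [D]
11: W B5 → L2 hit [D]
12: R B7 → L1 miss [-]
13: W B7 → L1 hit [D]
14: W B3 → L0 miss wb→B0 [D]
15: R B7 → L1 hit [D]

WB = [6, 3, 0]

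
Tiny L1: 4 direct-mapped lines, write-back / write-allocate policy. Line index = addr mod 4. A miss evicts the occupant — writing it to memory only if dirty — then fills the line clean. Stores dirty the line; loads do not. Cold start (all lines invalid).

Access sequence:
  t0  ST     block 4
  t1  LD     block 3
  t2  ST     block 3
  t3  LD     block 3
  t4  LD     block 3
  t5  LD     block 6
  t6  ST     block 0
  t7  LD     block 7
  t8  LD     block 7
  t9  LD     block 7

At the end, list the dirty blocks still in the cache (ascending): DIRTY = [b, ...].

DIRTY = [0]

0: W B4 -> L0 miss  d=D]
1: R B3 -> L3 miss  d=-]
2: W B3 -> L3 hit  d=D]
3: R B3 -> L3 hit  d=D]
4: R B3 -> L3 hit  d=D]
5: R B6 -> L2 miss  d=-]
6: W B0 -> L0 miss wb->B4  d=D]
7: R B7 -> L3 miss wb->B3  d=-]
8: R B7 -> L3 hit  d=-]
9: R B7 -> L3 hit  d=-]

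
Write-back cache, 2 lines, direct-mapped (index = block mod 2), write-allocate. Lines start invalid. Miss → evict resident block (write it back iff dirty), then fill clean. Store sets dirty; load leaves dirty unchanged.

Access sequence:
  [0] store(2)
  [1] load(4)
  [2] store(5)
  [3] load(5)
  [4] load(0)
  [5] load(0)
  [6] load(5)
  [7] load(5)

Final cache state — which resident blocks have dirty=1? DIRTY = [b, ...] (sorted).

0: W B2 → L0 miss [D]
1: R B4 → L0 miss wb→B2 [-]
2: W B5 → L1 miss [D]
3: R B5 → L1 hit [D]
4: R B0 → L0 miss [-]
5: R B0 → L0 hit [-]
6: R B5 → L1 hit [D]
7: R B5 → L1 hit [D]

DIRTY = [5]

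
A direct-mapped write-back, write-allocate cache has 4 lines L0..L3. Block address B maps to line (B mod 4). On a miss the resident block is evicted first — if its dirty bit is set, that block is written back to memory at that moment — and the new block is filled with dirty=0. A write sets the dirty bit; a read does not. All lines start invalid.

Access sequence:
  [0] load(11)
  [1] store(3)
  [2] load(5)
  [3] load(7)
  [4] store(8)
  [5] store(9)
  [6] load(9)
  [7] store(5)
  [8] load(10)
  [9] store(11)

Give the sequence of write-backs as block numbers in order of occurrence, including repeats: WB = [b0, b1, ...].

WB = [3, 9]

  0 | R B11 → L3 miss [-]
  1 | W B3 → L3 miss [D]
  2 | R B5 → L1 miss [-]
  3 | R B7 → L3 miss wb→B3 [-]
  4 | W B8 → L0 miss [D]
  5 | W B9 → L1 miss [D]
  6 | R B9 → L1 hit [D]
  7 | W B5 → L1 miss wb→B9 [D]
  8 | R B10 → L2 miss [-]
  9 | W B11 → L3 miss [D]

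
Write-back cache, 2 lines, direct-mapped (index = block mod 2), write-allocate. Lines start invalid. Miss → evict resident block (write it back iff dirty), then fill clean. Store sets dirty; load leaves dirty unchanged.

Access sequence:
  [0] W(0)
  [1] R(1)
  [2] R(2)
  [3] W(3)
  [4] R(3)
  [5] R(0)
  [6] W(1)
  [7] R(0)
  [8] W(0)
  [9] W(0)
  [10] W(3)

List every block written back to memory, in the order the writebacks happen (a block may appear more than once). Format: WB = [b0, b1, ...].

0: W B0 → L0 miss [D]
1: R B1 → L1 miss [-]
2: R B2 → L0 miss wb→B0 [-]
3: W B3 → L1 miss [D]
4: R B3 → L1 hit [D]
5: R B0 → L0 miss [-]
6: W B1 → L1 miss wb→B3 [D]
7: R B0 → L0 hit [-]
8: W B0 → L0 hit [D]
9: W B0 → L0 hit [D]
10: W B3 → L1 miss wb→B1 [D]

WB = [0, 3, 1]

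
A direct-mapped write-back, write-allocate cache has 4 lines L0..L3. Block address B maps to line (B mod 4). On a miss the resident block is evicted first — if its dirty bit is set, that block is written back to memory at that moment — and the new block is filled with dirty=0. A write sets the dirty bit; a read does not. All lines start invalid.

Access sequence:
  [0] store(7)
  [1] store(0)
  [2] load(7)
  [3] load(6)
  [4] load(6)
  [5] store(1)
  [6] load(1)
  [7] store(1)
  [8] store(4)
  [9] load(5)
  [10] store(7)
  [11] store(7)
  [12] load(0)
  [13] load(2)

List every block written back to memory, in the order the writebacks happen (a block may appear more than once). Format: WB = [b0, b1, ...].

0: W B7 -> L3 miss  d=D]
1: W B0 -> L0 miss  d=D]
2: R B7 -> L3 hit  d=D]
3: R B6 -> L2 miss  d=-]
4: R B6 -> L2 hit  d=-]
5: W B1 -> L1 miss  d=D]
6: R B1 -> L1 hit  d=D]
7: W B1 -> L1 hit  d=D]
8: W B4 -> L0 miss wb->B0  d=D]
9: R B5 -> L1 miss wb->B1  d=-]
10: W B7 -> L3 hit  d=D]
11: W B7 -> L3 hit  d=D]
12: R B0 -> L0 miss wb->B4  d=-]
13: R B2 -> L2 miss  d=-]

WB = [0, 1, 4]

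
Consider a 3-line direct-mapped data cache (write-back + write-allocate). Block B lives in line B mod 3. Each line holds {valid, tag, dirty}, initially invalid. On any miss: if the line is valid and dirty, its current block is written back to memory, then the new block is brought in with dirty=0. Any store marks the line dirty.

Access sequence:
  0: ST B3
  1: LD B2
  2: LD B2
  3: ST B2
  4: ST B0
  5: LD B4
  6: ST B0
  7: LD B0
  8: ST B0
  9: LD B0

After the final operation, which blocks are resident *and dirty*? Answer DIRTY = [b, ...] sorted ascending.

  0 | W B3 → L0 miss [D]
  1 | R B2 → L2 miss [-]
  2 | R B2 → L2 hit [-]
  3 | W B2 → L2 hit [D]
  4 | W B0 → L0 miss wb→B3 [D]
  5 | R B4 → L1 miss [-]
  6 | W B0 → L0 hit [D]
  7 | R B0 → L0 hit [D]
  8 | W B0 → L0 hit [D]
  9 | R B0 → L0 hit [D]

DIRTY = [0, 2]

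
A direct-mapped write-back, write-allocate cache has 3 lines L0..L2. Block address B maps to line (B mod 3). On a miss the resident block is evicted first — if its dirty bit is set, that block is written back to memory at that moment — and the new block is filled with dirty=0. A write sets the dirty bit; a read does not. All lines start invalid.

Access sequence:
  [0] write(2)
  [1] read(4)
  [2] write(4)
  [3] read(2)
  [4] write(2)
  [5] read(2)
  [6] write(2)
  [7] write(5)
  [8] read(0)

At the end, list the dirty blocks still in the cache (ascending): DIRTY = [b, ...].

DIRTY = [4, 5]

0: W B2 → L2 miss [D]
1: R B4 → L1 miss [-]
2: W B4 → L1 hit [D]
3: R B2 → L2 hit [D]
4: W B2 → L2 hit [D]
5: R B2 → L2 hit [D]
6: W B2 → L2 hit [D]
7: W B5 → L2 miss wb→B2 [D]
8: R B0 → L0 miss [-]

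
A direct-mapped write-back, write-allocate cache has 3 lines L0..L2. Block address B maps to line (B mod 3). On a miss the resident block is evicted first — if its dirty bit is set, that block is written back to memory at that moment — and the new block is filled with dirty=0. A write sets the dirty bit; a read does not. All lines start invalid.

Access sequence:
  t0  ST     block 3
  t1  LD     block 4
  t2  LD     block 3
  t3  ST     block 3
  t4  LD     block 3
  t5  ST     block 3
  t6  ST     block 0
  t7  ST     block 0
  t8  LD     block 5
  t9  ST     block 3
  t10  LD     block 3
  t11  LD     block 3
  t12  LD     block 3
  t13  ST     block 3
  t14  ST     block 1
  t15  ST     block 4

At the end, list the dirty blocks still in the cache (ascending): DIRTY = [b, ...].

DIRTY = [3, 4]

  0 | W B3 → L0 miss [D]
  1 | R B4 → L1 miss [-]
  2 | R B3 → L0 hit [D]
  3 | W B3 → L0 hit [D]
  4 | R B3 → L0 hit [D]
  5 | W B3 → L0 hit [D]
  6 | W B0 → L0 miss wb→B3 [D]
  7 | W B0 → L0 hit [D]
  8 | R B5 → L2 miss [-]
  9 | W B3 → L0 miss wb→B0 [D]
  10 | R B3 → L0 hit [D]
  11 | R B3 → L0 hit [D]
  12 | R B3 → L0 hit [D]
  13 | W B3 → L0 hit [D]
  14 | W B1 → L1 miss [D]
  15 | W B4 → L1 miss wb→B1 [D]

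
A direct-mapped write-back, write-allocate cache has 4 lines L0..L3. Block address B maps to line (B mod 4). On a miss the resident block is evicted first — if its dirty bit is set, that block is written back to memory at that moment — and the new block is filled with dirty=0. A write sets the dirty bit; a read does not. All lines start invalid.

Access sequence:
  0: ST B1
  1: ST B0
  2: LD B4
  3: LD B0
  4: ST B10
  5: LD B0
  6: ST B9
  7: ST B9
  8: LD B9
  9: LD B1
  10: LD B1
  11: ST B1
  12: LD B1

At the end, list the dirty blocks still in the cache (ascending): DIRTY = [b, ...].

DIRTY = [1, 10]

0: W B1 -> L1 miss  d=D]
1: W B0 -> L0 miss  d=D]
2: R B4 -> L0 miss wb->B0  d=-]
3: R B0 -> L0 miss  d=-]
4: W B10 -> L2 miss  d=D]
5: R B0 -> L0 hit  d=-]
6: W B9 -> L1 miss wb->B1  d=D]
7: W B9 -> L1 hit  d=D]
8: R B9 -> L1 hit  d=D]
9: R B1 -> L1 miss wb->B9  d=-]
10: R B1 -> L1 hit  d=-]
11: W B1 -> L1 hit  d=D]
12: R B1 -> L1 hit  d=D]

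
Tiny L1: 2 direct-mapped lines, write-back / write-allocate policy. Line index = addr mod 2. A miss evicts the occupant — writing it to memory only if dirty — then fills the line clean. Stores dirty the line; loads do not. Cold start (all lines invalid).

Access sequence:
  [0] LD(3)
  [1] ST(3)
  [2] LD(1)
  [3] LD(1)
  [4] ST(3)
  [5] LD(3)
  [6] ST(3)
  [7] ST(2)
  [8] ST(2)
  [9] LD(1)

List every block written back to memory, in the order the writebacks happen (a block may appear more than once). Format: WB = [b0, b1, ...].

WB = [3, 3]

0: R B3 -> L1 miss  d=-]
1: W B3 -> L1 hit  d=D]
2: R B1 -> L1 miss wb->B3  d=-]
3: R B1 -> L1 hit  d=-]
4: W B3 -> L1 miss  d=D]
5: R B3 -> L1 hit  d=D]
6: W B3 -> L1 hit  d=D]
7: W B2 -> L0 miss  d=D]
8: W B2 -> L0 hit  d=D]
9: R B1 -> L1 miss wb->B3  d=-]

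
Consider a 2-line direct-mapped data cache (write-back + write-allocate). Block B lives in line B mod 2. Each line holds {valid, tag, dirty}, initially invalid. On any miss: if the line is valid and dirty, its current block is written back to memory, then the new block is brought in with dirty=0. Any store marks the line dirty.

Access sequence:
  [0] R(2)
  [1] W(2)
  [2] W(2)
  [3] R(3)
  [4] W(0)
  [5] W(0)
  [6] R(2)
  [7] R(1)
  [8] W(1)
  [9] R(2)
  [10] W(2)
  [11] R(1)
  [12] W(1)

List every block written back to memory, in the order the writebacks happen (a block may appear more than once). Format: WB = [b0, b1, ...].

0: R B2 -> L0 miss  d=-]
1: W B2 -> L0 hit  d=D]
2: W B2 -> L0 hit  d=D]
3: R B3 -> L1 miss  d=-]
4: W B0 -> L0 miss wb->B2  d=D]
5: W B0 -> L0 hit  d=D]
6: R B2 -> L0 miss wb->B0  d=-]
7: R B1 -> L1 miss  d=-]
8: W B1 -> L1 hit  d=D]
9: R B2 -> L0 hit  d=-]
10: W B2 -> L0 hit  d=D]
11: R B1 -> L1 hit  d=D]
12: W B1 -> L1 hit  d=D]

WB = [2, 0]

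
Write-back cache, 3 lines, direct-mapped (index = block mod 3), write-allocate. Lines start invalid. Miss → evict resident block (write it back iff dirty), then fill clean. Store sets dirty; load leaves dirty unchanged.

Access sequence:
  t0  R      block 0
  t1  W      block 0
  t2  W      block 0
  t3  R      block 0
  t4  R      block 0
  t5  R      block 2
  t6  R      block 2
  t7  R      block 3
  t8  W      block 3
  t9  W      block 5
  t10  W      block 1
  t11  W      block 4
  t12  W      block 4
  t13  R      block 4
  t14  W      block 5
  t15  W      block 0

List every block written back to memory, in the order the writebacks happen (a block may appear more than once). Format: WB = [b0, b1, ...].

  0 | R B0 → L0 miss [-]
  1 | W B0 → L0 hit [D]
  2 | W B0 → L0 hit [D]
  3 | R B0 → L0 hit [D]
  4 | R B0 → L0 hit [D]
  5 | R B2 → L2 miss [-]
  6 | R B2 → L2 hit [-]
  7 | R B3 → L0 miss wb→B0 [-]
  8 | W B3 → L0 hit [D]
  9 | W B5 → L2 miss [D]
  10 | W B1 → L1 miss [D]
  11 | W B4 → L1 miss wb→B1 [D]
  12 | W B4 → L1 hit [D]
  13 | R B4 → L1 hit [D]
  14 | W B5 → L2 hit [D]
  15 | W B0 → L0 miss wb→B3 [D]

WB = [0, 1, 3]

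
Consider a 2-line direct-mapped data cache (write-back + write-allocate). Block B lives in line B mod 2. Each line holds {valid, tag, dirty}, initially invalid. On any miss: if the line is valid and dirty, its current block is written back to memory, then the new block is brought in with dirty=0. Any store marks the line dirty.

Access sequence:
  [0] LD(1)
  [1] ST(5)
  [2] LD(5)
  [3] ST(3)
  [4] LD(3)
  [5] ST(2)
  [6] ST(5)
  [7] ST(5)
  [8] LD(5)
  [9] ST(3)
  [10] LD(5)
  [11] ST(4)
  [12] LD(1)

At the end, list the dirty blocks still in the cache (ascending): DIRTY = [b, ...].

0: R B1 → L1 miss [-]
1: W B5 → L1 miss [D]
2: R B5 → L1 hit [D]
3: W B3 → L1 miss wb→B5 [D]
4: R B3 → L1 hit [D]
5: W B2 → L0 miss [D]
6: W B5 → L1 miss wb→B3 [D]
7: W B5 → L1 hit [D]
8: R B5 → L1 hit [D]
9: W B3 → L1 miss wb→B5 [D]
10: R B5 → L1 miss wb→B3 [-]
11: W B4 → L0 miss wb→B2 [D]
12: R B1 → L1 miss [-]

DIRTY = [4]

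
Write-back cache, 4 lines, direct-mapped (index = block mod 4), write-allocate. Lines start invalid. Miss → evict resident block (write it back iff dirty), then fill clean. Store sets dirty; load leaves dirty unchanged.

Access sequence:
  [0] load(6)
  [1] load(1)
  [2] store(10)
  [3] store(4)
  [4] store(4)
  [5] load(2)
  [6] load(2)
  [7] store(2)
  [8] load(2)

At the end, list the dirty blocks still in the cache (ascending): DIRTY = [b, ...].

DIRTY = [2, 4]

0: R B6 -> L2 miss  d=-]
1: R B1 -> L1 miss  d=-]
2: W B10 -> L2 miss  d=D]
3: W B4 -> L0 miss  d=D]
4: W B4 -> L0 hit  d=D]
5: R B2 -> L2 miss wb->B10  d=-]
6: R B2 -> L2 hit  d=-]
7: W B2 -> L2 hit  d=D]
8: R B2 -> L2 hit  d=D]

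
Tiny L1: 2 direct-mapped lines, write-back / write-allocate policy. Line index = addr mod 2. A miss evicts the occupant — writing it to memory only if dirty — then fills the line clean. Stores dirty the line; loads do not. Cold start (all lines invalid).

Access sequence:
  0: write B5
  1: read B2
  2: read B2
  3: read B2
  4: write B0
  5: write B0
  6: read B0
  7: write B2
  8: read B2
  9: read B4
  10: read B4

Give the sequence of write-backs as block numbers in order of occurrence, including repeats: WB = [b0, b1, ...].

WB = [0, 2]

0: W B5 -> L1 miss  d=D]
1: R B2 -> L0 miss  d=-]
2: R B2 -> L0 hit  d=-]
3: R B2 -> L0 hit  d=-]
4: W B0 -> L0 miss  d=D]
5: W B0 -> L0 hit  d=D]
6: R B0 -> L0 hit  d=D]
7: W B2 -> L0 miss wb->B0  d=D]
8: R B2 -> L0 hit  d=D]
9: R B4 -> L0 miss wb->B2  d=-]
10: R B4 -> L0 hit  d=-]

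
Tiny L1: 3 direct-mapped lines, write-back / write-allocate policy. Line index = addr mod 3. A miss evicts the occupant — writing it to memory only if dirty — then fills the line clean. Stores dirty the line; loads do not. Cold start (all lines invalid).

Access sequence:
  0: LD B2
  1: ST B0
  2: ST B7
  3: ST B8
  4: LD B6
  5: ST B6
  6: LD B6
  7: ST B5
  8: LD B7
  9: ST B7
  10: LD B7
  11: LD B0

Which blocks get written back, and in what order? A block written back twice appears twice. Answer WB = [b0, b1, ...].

WB = [0, 8, 6]

0: R B2 → L2 miss [-]
1: W B0 → L0 miss [D]
2: W B7 → L1 miss [D]
3: W B8 → L2 miss [D]
4: R B6 → L0 miss wb→B0 [-]
5: W B6 → L0 hit [D]
6: R B6 → L0 hit [D]
7: W B5 → L2 miss wb→B8 [D]
8: R B7 → L1 hit [D]
9: W B7 → L1 hit [D]
10: R B7 → L1 hit [D]
11: R B0 → L0 miss wb→B6 [-]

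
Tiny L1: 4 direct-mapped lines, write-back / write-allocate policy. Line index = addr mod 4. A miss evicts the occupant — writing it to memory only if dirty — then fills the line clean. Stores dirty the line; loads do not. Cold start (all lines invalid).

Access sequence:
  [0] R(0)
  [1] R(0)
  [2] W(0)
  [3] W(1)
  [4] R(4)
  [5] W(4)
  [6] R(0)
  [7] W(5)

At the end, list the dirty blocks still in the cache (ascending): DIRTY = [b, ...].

0: R B0 → L0 miss [-]
1: R B0 → L0 hit [-]
2: W B0 → L0 hit [D]
3: W B1 → L1 miss [D]
4: R B4 → L0 miss wb→B0 [-]
5: W B4 → L0 hit [D]
6: R B0 → L0 miss wb→B4 [-]
7: W B5 → L1 miss wb→B1 [D]

DIRTY = [5]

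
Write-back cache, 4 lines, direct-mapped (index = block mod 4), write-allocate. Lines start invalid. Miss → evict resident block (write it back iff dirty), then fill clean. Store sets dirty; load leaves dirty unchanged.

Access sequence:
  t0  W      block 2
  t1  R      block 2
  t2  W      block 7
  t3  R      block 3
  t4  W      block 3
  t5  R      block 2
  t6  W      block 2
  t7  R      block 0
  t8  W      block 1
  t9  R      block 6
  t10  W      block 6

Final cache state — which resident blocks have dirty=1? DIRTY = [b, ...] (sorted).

DIRTY = [1, 3, 6]

0: W B2 → L2 miss [D]
1: R B2 → L2 hit [D]
2: W B7 → L3 miss [D]
3: R B3 → L3 miss wb→B7 [-]
4: W B3 → L3 hit [D]
5: R B2 → L2 hit [D]
6: W B2 → L2 hit [D]
7: R B0 → L0 miss [-]
8: W B1 → L1 miss [D]
9: R B6 → L2 miss wb→B2 [-]
10: W B6 → L2 hit [D]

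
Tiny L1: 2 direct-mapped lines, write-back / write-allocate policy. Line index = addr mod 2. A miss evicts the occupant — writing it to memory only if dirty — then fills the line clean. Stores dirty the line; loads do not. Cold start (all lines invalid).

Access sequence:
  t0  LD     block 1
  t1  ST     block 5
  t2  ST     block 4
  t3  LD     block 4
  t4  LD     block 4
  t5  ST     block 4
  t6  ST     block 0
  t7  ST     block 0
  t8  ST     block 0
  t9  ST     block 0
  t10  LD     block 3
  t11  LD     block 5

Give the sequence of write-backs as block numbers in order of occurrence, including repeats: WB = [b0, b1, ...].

0: R B1 -> L1 miss  d=-]
1: W B5 -> L1 miss  d=D]
2: W B4 -> L0 miss  d=D]
3: R B4 -> L0 hit  d=D]
4: R B4 -> L0 hit  d=D]
5: W B4 -> L0 hit  d=D]
6: W B0 -> L0 miss wb->B4  d=D]
7: W B0 -> L0 hit  d=D]
8: W B0 -> L0 hit  d=D]
9: W B0 -> L0 hit  d=D]
10: R B3 -> L1 miss wb->B5  d=-]
11: R B5 -> L1 miss  d=-]

WB = [4, 5]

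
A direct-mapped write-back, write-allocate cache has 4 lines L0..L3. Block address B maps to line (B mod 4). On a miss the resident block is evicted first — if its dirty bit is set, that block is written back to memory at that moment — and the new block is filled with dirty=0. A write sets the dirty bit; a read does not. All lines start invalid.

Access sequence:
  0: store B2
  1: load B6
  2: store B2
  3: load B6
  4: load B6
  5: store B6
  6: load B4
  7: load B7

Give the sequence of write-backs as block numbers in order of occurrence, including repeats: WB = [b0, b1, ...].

  0 | W B2 → L2 miss [D]
  1 | R B6 → L2 miss wb→B2 [-]
  2 | W B2 → L2 miss [D]
  3 | R B6 → L2 miss wb→B2 [-]
  4 | R B6 → L2 hit [-]
  5 | W B6 → L2 hit [D]
  6 | R B4 → L0 miss [-]
  7 | R B7 → L3 miss [-]

WB = [2, 2]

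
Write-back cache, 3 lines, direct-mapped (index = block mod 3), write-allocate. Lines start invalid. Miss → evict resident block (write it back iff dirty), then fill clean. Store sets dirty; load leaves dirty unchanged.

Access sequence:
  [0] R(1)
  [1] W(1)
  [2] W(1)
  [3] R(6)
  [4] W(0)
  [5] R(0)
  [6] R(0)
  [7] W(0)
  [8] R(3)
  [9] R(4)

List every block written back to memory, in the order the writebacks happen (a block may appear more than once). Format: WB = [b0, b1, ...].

  0 | R B1 → L1 miss [-]
  1 | W B1 → L1 hit [D]
  2 | W B1 → L1 hit [D]
  3 | R B6 → L0 miss [-]
  4 | W B0 → L0 miss [D]
  5 | R B0 → L0 hit [D]
  6 | R B0 → L0 hit [D]
  7 | W B0 → L0 hit [D]
  8 | R B3 → L0 miss wb→B0 [-]
  9 | R B4 → L1 miss wb→B1 [-]

WB = [0, 1]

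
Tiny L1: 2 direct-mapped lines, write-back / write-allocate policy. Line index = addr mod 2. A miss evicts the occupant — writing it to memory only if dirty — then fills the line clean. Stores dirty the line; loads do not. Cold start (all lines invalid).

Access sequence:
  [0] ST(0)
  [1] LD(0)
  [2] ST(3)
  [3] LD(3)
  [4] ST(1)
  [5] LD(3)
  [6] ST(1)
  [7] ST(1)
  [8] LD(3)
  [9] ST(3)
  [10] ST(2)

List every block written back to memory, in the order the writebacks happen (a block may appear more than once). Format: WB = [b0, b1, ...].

0: W B0 -> L0 miss  d=D]
1: R B0 -> L0 hit  d=D]
2: W B3 -> L1 miss  d=D]
3: R B3 -> L1 hit  d=D]
4: W B1 -> L1 miss wb->B3  d=D]
5: R B3 -> L1 miss wb->B1  d=-]
6: W B1 -> L1 miss  d=D]
7: W B1 -> L1 hit  d=D]
8: R B3 -> L1 miss wb->B1  d=-]
9: W B3 -> L1 hit  d=D]
10: W B2 -> L0 miss wb->B0  d=D]

WB = [3, 1, 1, 0]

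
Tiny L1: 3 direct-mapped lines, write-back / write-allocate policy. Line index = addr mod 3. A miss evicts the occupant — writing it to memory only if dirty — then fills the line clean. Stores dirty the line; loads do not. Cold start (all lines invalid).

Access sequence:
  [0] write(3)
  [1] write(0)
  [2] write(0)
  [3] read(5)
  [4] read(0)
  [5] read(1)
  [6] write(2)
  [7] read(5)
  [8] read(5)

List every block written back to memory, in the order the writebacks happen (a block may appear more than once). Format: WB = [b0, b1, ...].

0: W B3 -> L0 miss  d=D]
1: W B0 -> L0 miss wb->B3  d=D]
2: W B0 -> L0 hit  d=D]
3: R B5 -> L2 miss  d=-]
4: R B0 -> L0 hit  d=D]
5: R B1 -> L1 miss  d=-]
6: W B2 -> L2 miss  d=D]
7: R B5 -> L2 miss wb->B2  d=-]
8: R B5 -> L2 hit  d=-]

WB = [3, 2]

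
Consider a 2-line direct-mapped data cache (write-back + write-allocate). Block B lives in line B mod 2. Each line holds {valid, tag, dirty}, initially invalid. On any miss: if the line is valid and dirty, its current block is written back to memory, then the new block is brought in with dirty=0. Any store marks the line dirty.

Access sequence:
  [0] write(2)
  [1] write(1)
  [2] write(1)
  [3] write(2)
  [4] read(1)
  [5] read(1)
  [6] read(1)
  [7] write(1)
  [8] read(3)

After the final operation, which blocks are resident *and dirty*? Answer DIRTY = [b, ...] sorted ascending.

  0 | W B2 → L0 miss [D]
  1 | W B1 → L1 miss [D]
  2 | W B1 → L1 hit [D]
  3 | W B2 → L0 hit [D]
  4 | R B1 → L1 hit [D]
  5 | R B1 → L1 hit [D]
  6 | R B1 → L1 hit [D]
  7 | W B1 → L1 hit [D]
  8 | R B3 → L1 miss wb→B1 [-]

DIRTY = [2]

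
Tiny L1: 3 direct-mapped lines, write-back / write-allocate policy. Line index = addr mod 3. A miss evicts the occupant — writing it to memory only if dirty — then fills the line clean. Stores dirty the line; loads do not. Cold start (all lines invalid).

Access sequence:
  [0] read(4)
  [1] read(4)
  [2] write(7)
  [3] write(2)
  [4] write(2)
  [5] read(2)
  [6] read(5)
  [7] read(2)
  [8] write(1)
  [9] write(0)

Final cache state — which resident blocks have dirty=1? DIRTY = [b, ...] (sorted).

DIRTY = [0, 1]

0: R B4 → L1 miss [-]
1: R B4 → L1 hit [-]
2: W B7 → L1 miss [D]
3: W B2 → L2 miss [D]
4: W B2 → L2 hit [D]
5: R B2 → L2 hit [D]
6: R B5 → L2 miss wb→B2 [-]
7: R B2 → L2 miss [-]
8: W B1 → L1 miss wb→B7 [D]
9: W B0 → L0 miss [D]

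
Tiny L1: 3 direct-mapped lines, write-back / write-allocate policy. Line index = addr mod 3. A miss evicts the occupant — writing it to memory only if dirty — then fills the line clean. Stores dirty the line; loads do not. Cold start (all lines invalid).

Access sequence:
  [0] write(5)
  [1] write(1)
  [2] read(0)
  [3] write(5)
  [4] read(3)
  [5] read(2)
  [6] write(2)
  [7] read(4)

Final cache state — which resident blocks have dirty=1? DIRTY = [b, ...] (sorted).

DIRTY = [2]

  0 | W B5 → L2 miss [D]
  1 | W B1 → L1 miss [D]
  2 | R B0 → L0 miss [-]
  3 | W B5 → L2 hit [D]
  4 | R B3 → L0 miss [-]
  5 | R B2 → L2 miss wb→B5 [-]
  6 | W B2 → L2 hit [D]
  7 | R B4 → L1 miss wb→B1 [-]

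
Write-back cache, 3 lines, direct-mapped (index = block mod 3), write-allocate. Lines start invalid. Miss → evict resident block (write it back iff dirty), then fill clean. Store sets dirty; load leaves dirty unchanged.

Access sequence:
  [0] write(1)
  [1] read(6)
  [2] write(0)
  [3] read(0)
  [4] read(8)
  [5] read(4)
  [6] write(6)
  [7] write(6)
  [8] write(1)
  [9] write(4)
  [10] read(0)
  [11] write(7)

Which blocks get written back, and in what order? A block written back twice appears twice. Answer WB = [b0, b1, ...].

WB = [1, 0, 1, 6, 4]

  0 | W B1 → L1 miss [D]
  1 | R B6 → L0 miss [-]
  2 | W B0 → L0 miss [D]
  3 | R B0 → L0 hit [D]
  4 | R B8 → L2 miss [-]
  5 | R B4 → L1 miss wb→B1 [-]
  6 | W B6 → L0 miss wb→B0 [D]
  7 | W B6 → L0 hit [D]
  8 | W B1 → L1 miss [D]
  9 | W B4 → L1 miss wb→B1 [D]
  10 | R B0 → L0 miss wb→B6 [-]
  11 | W B7 → L1 miss wb→B4 [D]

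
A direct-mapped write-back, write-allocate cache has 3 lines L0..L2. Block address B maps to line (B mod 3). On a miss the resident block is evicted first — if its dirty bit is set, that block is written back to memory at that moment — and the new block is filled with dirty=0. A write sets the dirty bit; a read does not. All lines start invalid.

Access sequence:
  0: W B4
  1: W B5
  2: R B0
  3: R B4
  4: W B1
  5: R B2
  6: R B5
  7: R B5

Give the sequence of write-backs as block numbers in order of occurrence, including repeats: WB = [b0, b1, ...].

WB = [4, 5]

0: W B4 → L1 miss [D]
1: W B5 → L2 miss [D]
2: R B0 → L0 miss [-]
3: R B4 → L1 hit [D]
4: W B1 → L1 miss wb→B4 [D]
5: R B2 → L2 miss wb→B5 [-]
6: R B5 → L2 miss [-]
7: R B5 → L2 hit [-]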